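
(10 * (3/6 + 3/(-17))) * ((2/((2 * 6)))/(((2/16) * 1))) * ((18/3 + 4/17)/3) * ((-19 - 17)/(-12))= 23320/867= 26.90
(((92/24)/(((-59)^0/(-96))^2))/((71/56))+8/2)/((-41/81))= -160270812/2911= -55056.96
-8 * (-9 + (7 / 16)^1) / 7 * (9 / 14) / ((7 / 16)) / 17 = 4932 / 5831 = 0.85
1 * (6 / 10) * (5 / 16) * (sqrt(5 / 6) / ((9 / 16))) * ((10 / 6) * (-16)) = -40 * sqrt(30) / 27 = -8.11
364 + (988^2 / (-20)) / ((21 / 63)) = -730288 / 5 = -146057.60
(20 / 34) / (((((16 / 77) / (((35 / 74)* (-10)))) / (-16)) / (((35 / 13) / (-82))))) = -2358125 / 335257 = -7.03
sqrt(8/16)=sqrt(2)/2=0.71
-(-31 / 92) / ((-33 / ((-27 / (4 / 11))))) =279 / 368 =0.76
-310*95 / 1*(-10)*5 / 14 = 736250 / 7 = 105178.57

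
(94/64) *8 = 47/4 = 11.75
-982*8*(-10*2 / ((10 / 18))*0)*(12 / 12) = 0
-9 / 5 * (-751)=6759 / 5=1351.80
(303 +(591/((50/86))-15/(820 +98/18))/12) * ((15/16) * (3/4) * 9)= 11665159677/4754560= 2453.47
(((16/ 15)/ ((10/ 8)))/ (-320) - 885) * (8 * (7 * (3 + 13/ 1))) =-297360896/ 375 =-792962.39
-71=-71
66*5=330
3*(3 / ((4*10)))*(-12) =-27 / 10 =-2.70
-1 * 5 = -5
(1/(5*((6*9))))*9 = 1/30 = 0.03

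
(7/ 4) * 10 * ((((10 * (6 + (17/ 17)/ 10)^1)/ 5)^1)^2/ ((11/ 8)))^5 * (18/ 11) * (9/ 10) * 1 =6626761620076207059222528/ 17300400390625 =383040939541.91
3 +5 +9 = 17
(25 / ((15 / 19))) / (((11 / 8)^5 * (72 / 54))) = 778240 / 161051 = 4.83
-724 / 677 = -1.07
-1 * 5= -5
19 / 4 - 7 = -9 / 4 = -2.25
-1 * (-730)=730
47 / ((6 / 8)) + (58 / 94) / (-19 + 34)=44209 / 705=62.71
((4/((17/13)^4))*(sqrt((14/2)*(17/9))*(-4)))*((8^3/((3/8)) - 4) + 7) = -27223.37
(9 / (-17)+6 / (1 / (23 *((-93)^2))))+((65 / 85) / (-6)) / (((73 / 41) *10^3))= 1193561.47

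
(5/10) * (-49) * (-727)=35623/2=17811.50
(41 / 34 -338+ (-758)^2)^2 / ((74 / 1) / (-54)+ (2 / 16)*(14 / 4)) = -3166691576197500 / 8959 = -353464848331.01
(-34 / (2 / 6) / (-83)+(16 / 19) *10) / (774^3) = 7609 / 365615483724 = 0.00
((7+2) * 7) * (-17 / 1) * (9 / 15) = -3213 / 5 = -642.60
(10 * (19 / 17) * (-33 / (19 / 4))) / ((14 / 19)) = -12540 / 119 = -105.38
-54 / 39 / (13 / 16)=-288 / 169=-1.70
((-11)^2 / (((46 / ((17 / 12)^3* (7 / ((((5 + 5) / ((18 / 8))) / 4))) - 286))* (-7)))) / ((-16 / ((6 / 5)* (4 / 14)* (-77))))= 685104299 / 4121600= 166.22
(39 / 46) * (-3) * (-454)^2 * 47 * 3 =-73919470.70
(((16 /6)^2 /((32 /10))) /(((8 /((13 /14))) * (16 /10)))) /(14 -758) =-325 /1499904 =-0.00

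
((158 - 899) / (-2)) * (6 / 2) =2223 / 2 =1111.50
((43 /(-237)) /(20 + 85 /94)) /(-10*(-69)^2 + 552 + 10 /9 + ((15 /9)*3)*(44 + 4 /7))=14147 /76337949640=0.00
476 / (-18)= -238 / 9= -26.44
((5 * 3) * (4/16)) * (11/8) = 165/32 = 5.16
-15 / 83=-0.18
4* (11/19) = 2.32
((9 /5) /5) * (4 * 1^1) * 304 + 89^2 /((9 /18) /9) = 3575394 /25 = 143015.76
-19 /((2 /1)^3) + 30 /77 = -1223 /616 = -1.99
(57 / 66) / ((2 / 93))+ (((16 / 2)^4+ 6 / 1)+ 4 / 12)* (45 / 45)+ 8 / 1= 4150.49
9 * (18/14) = 11.57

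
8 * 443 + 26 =3570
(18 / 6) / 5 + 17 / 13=124 / 65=1.91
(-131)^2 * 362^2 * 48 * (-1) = -107944612032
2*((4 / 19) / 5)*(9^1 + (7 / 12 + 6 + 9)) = 118 / 57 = 2.07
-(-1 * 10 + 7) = 3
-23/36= -0.64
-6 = -6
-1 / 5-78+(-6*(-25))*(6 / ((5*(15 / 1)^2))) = -387 / 5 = -77.40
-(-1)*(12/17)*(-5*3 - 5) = -240/17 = -14.12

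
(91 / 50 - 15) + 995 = 49091 / 50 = 981.82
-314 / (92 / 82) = -6437 / 23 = -279.87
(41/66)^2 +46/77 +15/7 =95323/30492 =3.13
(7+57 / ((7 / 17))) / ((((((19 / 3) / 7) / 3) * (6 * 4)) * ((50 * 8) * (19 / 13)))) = 19851 / 577600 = 0.03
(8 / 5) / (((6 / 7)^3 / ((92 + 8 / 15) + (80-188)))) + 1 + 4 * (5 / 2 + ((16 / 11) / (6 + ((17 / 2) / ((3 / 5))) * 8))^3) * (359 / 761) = -395019556198117649 / 11763778341474225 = -33.58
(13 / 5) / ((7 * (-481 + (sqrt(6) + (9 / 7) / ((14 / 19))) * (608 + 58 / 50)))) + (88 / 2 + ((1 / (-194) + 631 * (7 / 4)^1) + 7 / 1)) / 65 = 1358122220 * sqrt(6) / 11331652587503 + 1015842115450543081 / 57156855651365132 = 17.77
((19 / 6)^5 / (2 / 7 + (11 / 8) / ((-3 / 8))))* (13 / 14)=-32189287 / 368064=-87.46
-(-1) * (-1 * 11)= -11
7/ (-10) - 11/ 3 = -131/ 30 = -4.37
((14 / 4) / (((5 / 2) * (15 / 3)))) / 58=7 / 1450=0.00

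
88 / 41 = 2.15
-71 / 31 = -2.29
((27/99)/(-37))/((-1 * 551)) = 3/224257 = 0.00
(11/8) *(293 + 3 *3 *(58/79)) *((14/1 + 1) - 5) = 1301795/316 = 4119.60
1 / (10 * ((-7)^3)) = -0.00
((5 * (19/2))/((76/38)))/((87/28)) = 665/87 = 7.64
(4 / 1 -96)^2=8464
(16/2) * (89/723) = 712/723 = 0.98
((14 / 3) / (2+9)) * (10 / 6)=70 / 99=0.71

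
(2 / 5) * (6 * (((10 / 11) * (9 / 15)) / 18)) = 4 / 55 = 0.07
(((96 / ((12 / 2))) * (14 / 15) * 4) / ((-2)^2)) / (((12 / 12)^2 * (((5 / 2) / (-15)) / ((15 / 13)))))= -1344 / 13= -103.38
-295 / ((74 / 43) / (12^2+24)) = -1065540 / 37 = -28798.38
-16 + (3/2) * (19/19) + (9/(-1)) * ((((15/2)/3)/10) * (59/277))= -16597/1108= -14.98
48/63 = 16/21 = 0.76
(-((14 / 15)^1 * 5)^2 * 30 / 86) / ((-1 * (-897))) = -980 / 115713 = -0.01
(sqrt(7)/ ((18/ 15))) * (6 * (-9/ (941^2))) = -45 * sqrt(7)/ 885481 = -0.00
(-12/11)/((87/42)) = -168/319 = -0.53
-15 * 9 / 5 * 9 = -243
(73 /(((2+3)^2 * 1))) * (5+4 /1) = 657 /25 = 26.28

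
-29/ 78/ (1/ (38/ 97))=-551/ 3783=-0.15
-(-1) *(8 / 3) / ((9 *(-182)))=-4 / 2457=-0.00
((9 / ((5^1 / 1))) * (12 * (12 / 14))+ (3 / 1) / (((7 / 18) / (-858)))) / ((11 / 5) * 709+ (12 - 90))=-7452 / 1673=-4.45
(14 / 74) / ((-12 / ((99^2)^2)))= -224139069 / 148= -1514453.17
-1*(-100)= 100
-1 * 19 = -19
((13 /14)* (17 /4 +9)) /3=689 /168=4.10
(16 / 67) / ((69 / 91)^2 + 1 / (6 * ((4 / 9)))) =1059968 / 4216377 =0.25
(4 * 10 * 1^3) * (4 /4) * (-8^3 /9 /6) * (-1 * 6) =20480 /9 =2275.56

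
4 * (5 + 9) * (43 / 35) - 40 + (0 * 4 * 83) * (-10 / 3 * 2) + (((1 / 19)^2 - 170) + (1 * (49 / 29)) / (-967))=-7147155468 / 50617615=-141.20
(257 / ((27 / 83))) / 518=21331 / 13986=1.53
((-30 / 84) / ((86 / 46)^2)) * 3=-7935 / 25886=-0.31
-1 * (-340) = 340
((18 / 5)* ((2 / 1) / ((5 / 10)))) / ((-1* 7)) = -72 / 35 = -2.06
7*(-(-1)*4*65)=1820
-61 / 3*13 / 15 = -793 / 45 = -17.62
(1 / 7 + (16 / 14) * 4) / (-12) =-11 / 28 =-0.39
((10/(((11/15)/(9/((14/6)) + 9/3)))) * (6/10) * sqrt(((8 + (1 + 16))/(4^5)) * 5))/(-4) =-675 * sqrt(5)/308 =-4.90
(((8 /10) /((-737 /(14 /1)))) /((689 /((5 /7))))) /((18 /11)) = -4 /415467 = -0.00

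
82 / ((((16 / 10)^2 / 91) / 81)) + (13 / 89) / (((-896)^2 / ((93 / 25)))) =236102.34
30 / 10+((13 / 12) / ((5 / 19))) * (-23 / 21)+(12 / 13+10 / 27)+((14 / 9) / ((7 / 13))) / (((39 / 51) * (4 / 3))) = 128651 / 49140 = 2.62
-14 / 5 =-2.80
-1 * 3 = -3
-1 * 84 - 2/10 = -421/5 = -84.20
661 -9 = 652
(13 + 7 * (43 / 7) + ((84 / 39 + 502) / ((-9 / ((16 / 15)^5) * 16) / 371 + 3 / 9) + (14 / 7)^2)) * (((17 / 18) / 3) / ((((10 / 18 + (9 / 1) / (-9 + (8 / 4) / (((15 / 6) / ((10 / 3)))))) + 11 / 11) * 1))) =25895524068866 / 1139408569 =22727.16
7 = 7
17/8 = 2.12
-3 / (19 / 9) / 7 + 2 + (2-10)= -825 / 133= -6.20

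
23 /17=1.35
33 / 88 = 3 / 8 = 0.38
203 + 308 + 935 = 1446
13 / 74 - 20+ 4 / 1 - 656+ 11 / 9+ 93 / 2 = -207826 / 333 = -624.10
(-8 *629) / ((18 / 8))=-20128 / 9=-2236.44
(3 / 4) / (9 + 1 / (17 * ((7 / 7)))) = 51 / 616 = 0.08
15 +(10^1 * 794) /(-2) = -3955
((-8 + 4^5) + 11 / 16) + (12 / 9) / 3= 146467 / 144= 1017.13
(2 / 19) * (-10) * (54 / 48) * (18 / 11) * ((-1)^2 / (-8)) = 405 / 1672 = 0.24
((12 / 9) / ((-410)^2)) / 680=1 / 85731000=0.00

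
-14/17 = -0.82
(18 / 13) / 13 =18 / 169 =0.11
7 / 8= 0.88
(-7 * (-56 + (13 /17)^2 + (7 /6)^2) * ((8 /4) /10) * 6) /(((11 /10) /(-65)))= -255882445 /9537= -26830.50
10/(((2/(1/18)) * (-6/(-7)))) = 35/108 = 0.32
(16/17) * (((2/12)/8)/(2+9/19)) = 19/2397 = 0.01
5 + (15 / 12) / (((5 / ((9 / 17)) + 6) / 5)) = 3005 / 556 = 5.40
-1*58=-58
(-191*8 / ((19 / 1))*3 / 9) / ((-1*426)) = 764 / 12141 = 0.06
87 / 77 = 1.13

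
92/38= 46/19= 2.42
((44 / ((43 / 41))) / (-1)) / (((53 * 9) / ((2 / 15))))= -0.01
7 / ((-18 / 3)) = -7 / 6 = -1.17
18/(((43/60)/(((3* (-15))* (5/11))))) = -243000/473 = -513.74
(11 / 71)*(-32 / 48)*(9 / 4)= -33 / 142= -0.23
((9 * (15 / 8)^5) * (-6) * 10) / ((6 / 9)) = -307546875 / 16384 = -18771.17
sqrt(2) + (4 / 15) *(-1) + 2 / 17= -38 / 255 + sqrt(2)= 1.27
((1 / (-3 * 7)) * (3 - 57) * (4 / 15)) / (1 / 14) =48 / 5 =9.60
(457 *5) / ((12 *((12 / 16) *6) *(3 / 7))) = 15995 / 162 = 98.73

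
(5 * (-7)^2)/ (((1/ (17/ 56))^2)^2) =417605/ 200704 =2.08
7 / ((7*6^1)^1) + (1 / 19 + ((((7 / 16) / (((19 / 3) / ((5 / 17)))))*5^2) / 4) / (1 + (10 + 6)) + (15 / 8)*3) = 6169355 / 1054272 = 5.85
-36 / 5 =-7.20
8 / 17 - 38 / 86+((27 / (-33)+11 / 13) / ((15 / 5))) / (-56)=125395 / 4390386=0.03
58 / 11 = 5.27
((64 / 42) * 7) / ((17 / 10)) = 320 / 51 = 6.27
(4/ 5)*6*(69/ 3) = 552/ 5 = 110.40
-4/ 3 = -1.33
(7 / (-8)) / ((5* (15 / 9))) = -21 / 200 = -0.10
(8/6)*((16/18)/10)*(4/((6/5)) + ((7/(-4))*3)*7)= -1604/405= -3.96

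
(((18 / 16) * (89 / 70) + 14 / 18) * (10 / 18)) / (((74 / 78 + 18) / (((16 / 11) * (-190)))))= -27488630 / 1536381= -17.89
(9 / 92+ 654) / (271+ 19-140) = 20059 / 4600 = 4.36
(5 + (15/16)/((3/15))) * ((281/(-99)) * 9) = -43555/176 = -247.47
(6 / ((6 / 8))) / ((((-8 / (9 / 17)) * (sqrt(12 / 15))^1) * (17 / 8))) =-36 * sqrt(5) / 289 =-0.28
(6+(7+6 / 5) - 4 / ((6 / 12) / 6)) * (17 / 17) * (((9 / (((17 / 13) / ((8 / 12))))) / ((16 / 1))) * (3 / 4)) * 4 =-19773 / 680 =-29.08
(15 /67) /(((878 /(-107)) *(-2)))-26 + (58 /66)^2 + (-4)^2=-1180537103 /128123028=-9.21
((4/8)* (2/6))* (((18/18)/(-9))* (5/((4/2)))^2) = -25/216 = -0.12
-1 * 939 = -939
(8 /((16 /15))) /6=5 /4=1.25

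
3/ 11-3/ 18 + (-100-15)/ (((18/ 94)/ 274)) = -32581319/ 198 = -164552.12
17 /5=3.40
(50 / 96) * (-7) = -175 / 48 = -3.65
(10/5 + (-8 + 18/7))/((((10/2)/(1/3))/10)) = -16/7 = -2.29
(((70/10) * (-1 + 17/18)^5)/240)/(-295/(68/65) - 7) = 119/2227914046080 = 0.00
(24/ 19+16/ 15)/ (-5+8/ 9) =-1992/ 3515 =-0.57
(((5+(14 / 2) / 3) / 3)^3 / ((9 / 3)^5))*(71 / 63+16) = 11489192 / 11160261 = 1.03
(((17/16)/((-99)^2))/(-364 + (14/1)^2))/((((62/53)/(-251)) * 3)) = 226151/4900186368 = 0.00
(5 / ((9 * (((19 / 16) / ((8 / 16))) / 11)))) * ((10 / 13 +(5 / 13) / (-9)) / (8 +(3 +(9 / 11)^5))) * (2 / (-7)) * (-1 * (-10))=-12046614800 / 25637509989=-0.47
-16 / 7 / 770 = -8 / 2695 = -0.00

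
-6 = -6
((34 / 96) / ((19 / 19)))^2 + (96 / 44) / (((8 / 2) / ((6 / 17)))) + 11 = 4876315 / 430848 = 11.32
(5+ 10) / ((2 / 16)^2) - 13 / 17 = 16307 / 17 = 959.24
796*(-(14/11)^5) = -428107904/161051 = -2658.21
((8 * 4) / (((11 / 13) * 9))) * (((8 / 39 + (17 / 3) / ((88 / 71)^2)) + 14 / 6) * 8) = 7522868 / 35937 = 209.33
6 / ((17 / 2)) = 12 / 17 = 0.71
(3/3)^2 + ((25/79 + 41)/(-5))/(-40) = 1.21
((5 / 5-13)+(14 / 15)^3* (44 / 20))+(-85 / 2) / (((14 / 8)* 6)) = -1684337 / 118125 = -14.26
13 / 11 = 1.18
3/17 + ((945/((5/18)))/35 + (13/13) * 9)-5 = 8617/85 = 101.38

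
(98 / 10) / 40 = 49 / 200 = 0.24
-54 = -54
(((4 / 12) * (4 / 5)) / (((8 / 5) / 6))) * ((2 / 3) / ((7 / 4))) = 8 / 21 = 0.38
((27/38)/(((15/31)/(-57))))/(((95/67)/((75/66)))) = -56079/836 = -67.08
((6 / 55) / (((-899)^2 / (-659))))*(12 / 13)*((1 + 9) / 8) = -11862 / 115572743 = -0.00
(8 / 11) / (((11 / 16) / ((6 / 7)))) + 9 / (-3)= -1773 / 847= -2.09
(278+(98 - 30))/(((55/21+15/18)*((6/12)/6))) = 174384/145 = 1202.65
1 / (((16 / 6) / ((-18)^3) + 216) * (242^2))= 2187 / 27665106524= 0.00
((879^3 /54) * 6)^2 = 5694403420935441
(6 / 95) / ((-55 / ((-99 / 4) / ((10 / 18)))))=243 / 4750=0.05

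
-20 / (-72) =5 / 18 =0.28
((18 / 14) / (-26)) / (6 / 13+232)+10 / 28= 15101 / 42308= 0.36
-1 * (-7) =7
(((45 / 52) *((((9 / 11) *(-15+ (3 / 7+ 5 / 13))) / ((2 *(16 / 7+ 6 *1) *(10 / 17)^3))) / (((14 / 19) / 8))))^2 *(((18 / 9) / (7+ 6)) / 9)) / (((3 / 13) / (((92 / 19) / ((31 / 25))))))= 302.39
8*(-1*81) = -648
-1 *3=-3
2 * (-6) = -12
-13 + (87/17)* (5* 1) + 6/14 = 1549/119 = 13.02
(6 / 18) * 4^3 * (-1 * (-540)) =11520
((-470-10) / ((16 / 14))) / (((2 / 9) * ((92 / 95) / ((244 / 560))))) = -156465 / 184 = -850.35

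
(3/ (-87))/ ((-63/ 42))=0.02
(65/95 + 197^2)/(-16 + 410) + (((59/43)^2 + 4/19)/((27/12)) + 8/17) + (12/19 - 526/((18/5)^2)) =59.95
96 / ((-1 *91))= -96 / 91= -1.05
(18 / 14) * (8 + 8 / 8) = 81 / 7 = 11.57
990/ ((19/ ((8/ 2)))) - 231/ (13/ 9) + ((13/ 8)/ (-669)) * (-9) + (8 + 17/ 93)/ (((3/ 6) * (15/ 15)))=2659021973/ 40980264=64.89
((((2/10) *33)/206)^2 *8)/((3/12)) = 8712/265225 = 0.03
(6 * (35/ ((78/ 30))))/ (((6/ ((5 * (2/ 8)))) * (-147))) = -0.11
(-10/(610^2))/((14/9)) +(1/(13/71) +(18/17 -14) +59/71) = -54346685779/8174069540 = -6.65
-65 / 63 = -1.03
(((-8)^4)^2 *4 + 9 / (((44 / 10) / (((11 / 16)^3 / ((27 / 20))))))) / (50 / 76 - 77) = -7834020405379 / 8911872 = -879054.41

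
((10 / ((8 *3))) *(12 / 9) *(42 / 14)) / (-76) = -5 / 228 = -0.02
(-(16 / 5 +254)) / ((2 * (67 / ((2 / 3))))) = -1286 / 1005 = -1.28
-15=-15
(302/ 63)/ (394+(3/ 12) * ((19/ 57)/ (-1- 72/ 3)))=30200/ 2482179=0.01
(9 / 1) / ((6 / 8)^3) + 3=24.33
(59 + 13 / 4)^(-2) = 16 / 62001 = 0.00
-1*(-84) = 84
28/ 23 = 1.22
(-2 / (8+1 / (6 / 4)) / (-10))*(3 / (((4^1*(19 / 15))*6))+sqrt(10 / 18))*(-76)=-38*sqrt(5) / 65-9 / 52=-1.48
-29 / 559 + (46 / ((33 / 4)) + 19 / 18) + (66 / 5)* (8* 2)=217.78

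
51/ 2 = 25.50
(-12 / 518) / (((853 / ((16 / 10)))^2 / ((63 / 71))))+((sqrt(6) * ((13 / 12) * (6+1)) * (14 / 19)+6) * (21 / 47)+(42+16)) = 4459 * sqrt(6) / 1786+136284876343468 / 2245928890525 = 66.80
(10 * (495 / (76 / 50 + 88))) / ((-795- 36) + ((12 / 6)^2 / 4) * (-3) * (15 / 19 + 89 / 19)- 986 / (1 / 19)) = -0.00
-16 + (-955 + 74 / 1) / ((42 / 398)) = -175655 / 21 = -8364.52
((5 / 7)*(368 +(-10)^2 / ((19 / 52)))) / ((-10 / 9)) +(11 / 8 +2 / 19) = -437337 / 1064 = -411.03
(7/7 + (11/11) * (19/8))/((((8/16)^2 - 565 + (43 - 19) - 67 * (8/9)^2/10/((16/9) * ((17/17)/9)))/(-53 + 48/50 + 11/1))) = 13851/56755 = 0.24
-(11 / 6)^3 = -1331 / 216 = -6.16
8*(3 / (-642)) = -4 / 107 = -0.04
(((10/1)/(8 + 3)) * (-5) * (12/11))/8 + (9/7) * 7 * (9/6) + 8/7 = 23755/1694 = 14.02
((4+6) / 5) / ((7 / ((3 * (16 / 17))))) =0.81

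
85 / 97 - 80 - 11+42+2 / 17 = -79162 / 1649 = -48.01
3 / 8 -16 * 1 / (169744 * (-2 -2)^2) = 63653 / 169744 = 0.37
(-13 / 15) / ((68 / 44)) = -143 / 255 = -0.56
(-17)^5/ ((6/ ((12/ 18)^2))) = -2839714/ 27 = -105174.59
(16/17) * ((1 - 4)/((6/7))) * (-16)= 896/17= 52.71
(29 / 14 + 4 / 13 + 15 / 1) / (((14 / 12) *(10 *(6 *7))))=3163 / 89180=0.04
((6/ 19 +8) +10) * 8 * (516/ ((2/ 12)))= 8619264/ 19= 453645.47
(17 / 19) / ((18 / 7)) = 119 / 342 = 0.35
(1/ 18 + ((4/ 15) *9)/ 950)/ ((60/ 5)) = 2483/ 513000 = 0.00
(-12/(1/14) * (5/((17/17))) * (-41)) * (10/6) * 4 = 229600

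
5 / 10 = 1 / 2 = 0.50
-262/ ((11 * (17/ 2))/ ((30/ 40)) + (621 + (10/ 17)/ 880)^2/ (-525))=307839100800/ 716594439089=0.43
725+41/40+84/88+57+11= 349791/440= 794.98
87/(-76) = -87/76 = -1.14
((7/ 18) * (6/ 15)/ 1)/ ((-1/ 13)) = -91/ 45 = -2.02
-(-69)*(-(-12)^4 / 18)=-79488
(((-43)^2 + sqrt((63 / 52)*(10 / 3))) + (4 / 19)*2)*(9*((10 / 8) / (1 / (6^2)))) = 405*sqrt(2730) / 26 + 14231295 / 19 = 749829.41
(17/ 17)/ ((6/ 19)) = 19/ 6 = 3.17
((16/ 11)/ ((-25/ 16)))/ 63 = -256/ 17325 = -0.01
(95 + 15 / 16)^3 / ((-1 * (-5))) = 723361075 / 4096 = 176601.82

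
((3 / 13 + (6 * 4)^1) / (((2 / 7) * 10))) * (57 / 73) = 25137 / 3796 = 6.62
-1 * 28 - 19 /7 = -215 /7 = -30.71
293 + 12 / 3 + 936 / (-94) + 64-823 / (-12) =236669 / 564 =419.63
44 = 44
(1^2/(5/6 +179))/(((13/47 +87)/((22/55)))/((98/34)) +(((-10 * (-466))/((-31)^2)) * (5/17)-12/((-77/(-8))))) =354741618/4840623817289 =0.00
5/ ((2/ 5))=25/ 2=12.50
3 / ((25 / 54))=162 / 25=6.48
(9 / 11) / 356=9 / 3916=0.00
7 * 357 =2499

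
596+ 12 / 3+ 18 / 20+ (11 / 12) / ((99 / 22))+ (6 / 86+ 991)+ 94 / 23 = 213124711 / 133515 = 1596.26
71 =71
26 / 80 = 13 / 40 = 0.32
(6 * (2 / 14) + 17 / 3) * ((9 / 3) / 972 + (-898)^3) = -32143605355159 / 6804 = -4724221833.50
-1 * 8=-8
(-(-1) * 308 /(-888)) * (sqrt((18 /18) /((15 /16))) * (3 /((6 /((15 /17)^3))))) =-5775 * sqrt(15) /181781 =-0.12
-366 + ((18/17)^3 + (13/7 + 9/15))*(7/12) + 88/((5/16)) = -82.27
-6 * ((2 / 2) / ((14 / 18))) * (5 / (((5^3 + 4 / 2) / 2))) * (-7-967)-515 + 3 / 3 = 69014 / 889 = 77.63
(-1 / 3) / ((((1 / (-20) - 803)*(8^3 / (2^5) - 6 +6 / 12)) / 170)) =6800 / 1011843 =0.01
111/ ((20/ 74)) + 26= 4367/ 10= 436.70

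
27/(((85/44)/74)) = 87912/85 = 1034.26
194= 194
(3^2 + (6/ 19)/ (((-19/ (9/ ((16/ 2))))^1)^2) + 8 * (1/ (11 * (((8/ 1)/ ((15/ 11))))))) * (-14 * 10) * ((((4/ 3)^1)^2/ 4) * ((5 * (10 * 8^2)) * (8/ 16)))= -2261878780000/ 2489817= -908451.82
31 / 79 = 0.39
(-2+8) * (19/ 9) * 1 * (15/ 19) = 10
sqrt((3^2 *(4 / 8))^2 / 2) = 9 *sqrt(2) / 4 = 3.18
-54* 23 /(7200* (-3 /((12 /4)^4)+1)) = -1863 /10400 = -0.18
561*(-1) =-561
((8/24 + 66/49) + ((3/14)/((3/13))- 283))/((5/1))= -56.08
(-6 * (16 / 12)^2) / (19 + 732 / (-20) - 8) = 5 / 12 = 0.42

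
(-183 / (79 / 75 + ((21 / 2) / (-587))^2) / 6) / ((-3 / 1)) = 1050935450 / 108916879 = 9.65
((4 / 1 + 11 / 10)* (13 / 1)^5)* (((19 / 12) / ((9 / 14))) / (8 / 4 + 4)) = 839493473 / 1080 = 777308.77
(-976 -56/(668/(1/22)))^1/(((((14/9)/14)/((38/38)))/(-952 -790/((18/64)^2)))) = 96089960.94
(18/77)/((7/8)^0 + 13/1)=9/539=0.02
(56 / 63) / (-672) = -1 / 756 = -0.00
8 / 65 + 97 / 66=6833 / 4290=1.59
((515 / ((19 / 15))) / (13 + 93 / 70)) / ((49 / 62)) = 4789500 / 133399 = 35.90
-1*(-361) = 361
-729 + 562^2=315115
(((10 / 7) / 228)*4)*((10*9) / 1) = 300 / 133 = 2.26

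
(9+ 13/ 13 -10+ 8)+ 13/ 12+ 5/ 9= 347/ 36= 9.64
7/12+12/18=5/4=1.25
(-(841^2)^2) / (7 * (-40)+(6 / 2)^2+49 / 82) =1850007029.40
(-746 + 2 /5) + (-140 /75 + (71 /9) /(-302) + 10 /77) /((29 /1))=-22628172803 /30346470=-745.66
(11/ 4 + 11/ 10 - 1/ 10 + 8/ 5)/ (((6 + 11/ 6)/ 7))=2247/ 470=4.78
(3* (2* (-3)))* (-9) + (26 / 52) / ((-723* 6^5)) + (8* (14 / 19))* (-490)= -582466661011 / 213637824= -2726.42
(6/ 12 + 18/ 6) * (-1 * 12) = -42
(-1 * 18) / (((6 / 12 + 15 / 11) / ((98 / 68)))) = -9702 / 697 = -13.92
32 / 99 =0.32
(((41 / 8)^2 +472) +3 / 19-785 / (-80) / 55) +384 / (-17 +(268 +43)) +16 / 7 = 1645749233 / 3277120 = 502.19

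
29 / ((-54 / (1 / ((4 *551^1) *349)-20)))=5127973 / 477432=10.74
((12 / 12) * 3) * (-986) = -2958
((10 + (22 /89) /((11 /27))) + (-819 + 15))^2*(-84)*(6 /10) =-1256485745088 /39605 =-31725432.27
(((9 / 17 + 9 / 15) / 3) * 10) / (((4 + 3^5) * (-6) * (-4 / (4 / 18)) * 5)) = 16 / 566865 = 0.00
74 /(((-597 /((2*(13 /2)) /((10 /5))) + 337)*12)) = 481 /19122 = 0.03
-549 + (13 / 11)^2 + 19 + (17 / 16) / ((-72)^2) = -5305179127 / 10036224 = -528.60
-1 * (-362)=362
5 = 5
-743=-743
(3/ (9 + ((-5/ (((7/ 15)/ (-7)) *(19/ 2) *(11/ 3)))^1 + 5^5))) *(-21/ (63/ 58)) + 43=14086243/ 327728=42.98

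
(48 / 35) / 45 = 16 / 525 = 0.03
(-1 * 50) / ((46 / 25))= -625 / 23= -27.17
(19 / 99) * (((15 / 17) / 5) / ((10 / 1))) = 19 / 5610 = 0.00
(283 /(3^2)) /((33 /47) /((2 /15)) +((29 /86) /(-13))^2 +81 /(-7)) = -116376673868 /23334215841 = -4.99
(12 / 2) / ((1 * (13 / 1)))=6 / 13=0.46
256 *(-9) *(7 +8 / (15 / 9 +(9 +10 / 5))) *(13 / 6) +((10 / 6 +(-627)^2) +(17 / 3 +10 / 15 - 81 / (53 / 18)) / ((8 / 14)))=1429926975 / 4028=354996.77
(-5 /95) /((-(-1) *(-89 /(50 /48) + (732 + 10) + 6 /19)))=-25 /312016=-0.00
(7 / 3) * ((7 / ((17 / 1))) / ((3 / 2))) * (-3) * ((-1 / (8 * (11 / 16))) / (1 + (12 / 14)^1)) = 1372 / 7293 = 0.19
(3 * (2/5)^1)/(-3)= -2/5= -0.40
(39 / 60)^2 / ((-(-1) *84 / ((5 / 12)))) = 169 / 80640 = 0.00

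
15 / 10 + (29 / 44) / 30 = 2009 / 1320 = 1.52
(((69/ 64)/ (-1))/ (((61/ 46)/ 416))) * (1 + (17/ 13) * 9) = -263442/ 61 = -4318.72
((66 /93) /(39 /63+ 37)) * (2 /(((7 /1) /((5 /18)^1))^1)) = 11 /7347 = 0.00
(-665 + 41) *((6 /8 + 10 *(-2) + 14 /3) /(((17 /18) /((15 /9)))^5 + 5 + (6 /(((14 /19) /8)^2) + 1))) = 10835370000000 /849354572993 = 12.76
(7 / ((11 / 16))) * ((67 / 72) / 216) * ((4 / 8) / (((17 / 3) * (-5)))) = -469 / 605880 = -0.00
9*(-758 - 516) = -11466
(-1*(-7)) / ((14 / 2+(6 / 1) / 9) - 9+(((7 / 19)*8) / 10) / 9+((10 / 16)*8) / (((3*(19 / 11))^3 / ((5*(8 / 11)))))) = -5.98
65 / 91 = 5 / 7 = 0.71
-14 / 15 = -0.93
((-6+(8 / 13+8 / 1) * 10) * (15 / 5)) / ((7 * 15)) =1042 / 455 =2.29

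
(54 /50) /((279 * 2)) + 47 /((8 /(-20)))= -91061 /775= -117.50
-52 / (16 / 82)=-533 / 2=-266.50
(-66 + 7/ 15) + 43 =-338/ 15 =-22.53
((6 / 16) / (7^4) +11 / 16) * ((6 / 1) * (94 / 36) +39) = 1083097 / 28812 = 37.59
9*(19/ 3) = 57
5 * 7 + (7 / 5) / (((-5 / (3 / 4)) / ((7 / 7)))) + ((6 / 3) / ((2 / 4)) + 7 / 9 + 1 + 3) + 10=48211 / 900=53.57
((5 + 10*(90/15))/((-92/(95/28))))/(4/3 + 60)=-18525/473984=-0.04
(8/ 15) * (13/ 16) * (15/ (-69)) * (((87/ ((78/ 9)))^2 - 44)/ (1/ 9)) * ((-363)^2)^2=-1999027538601291/ 2392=-835713853930.31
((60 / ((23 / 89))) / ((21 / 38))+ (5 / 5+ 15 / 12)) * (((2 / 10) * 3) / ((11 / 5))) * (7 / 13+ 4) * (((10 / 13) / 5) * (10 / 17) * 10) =2407279650 / 5088083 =473.12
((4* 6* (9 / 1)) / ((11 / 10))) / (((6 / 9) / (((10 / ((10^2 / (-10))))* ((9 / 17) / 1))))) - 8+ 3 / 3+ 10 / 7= -161.51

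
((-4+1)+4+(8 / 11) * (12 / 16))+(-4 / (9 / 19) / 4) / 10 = 1321 / 990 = 1.33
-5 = -5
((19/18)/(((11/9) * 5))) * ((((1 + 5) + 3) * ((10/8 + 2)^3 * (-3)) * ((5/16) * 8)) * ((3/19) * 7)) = -1245699/2816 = -442.36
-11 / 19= -0.58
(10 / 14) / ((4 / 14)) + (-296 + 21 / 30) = -1464 / 5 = -292.80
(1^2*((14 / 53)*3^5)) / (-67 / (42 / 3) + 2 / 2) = -16.96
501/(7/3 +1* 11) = 1503/40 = 37.58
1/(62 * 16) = 1/992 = 0.00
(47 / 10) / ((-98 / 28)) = -47 / 35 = -1.34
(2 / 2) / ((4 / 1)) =1 / 4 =0.25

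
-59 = -59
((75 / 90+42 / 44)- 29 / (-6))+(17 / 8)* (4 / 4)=2309 / 264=8.75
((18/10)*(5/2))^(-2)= 4/81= 0.05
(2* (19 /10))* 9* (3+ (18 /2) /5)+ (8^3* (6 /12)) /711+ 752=16291144 /17775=916.52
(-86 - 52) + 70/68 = -4657/34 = -136.97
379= 379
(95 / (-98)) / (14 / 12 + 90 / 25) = -1425 / 7007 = -0.20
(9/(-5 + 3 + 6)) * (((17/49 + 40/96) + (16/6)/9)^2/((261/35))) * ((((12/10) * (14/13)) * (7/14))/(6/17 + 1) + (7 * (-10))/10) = -6260715319/2831879232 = -2.21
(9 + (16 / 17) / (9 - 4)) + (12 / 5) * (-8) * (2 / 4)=-7 / 17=-0.41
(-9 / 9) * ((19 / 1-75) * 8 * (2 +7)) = 4032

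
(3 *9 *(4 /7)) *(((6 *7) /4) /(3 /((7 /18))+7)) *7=7938 /103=77.07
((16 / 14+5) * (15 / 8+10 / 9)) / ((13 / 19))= 175655 / 6552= 26.81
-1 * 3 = -3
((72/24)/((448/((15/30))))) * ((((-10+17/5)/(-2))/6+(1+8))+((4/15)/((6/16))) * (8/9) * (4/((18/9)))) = 17519/483840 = 0.04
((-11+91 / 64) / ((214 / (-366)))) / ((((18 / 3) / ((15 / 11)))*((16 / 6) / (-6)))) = -5048055 / 602624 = -8.38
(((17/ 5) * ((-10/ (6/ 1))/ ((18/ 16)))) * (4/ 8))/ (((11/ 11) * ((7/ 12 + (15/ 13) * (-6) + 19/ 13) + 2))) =3536/ 4041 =0.88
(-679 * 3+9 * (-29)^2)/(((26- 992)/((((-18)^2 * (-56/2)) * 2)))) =2389824/23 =103905.39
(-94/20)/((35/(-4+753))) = -5029/50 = -100.58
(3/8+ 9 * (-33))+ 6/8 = -2367/8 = -295.88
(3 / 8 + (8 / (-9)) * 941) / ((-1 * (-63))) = -60197 / 4536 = -13.27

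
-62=-62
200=200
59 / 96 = 0.61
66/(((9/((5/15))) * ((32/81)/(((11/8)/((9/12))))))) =363/32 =11.34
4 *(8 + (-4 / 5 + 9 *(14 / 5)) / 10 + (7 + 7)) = 2444 / 25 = 97.76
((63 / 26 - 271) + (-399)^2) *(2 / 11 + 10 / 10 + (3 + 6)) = 231405608 / 143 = 1618221.03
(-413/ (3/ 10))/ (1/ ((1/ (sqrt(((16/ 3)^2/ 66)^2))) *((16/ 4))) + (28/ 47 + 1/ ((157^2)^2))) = -11675667370564890/ 5966368847779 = -1956.91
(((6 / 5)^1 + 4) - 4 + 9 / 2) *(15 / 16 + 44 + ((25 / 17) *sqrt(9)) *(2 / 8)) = 262.43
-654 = -654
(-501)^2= 251001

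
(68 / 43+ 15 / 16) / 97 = 1733 / 66736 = 0.03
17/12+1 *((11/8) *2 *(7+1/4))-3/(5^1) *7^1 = 4117/240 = 17.15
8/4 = 2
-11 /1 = -11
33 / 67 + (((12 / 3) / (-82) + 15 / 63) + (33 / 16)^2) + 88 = 1372463383 / 14767872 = 92.94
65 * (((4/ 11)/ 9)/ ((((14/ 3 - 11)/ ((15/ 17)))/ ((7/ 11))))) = -9100/ 39083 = -0.23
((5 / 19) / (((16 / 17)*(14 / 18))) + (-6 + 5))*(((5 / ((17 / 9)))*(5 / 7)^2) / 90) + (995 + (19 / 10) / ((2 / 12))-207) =14170185881 / 17726240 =799.39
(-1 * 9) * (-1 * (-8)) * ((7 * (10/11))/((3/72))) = -120960/11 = -10996.36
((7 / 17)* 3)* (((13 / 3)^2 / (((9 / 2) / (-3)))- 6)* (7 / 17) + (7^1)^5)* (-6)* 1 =-107952782 / 867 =-124513.01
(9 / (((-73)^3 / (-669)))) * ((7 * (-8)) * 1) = -337176 / 389017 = -0.87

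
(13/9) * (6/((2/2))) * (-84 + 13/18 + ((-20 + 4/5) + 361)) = 302471/135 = 2240.53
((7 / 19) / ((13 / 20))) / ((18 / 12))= 280 / 741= 0.38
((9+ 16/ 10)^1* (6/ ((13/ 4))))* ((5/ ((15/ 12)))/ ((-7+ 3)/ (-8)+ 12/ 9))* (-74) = -2259072/ 715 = -3159.54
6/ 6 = 1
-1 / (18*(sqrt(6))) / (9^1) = -sqrt(6) / 972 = -0.00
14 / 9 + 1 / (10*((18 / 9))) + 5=1189 / 180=6.61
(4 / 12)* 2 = 2 / 3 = 0.67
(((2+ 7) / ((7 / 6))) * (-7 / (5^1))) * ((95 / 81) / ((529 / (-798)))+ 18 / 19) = 446072 / 50255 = 8.88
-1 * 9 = -9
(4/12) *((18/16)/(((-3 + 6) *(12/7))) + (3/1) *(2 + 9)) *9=3189/32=99.66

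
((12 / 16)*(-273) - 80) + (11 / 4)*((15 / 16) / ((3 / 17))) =-17289 / 64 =-270.14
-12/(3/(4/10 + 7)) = -148/5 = -29.60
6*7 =42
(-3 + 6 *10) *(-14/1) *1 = -798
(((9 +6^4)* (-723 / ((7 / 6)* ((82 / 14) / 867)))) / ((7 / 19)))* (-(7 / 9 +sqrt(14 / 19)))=10361681730 / 41 +4908165030* sqrt(266) / 287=531642931.11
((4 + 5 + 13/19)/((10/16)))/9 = 1472/855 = 1.72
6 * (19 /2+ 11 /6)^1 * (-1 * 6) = -408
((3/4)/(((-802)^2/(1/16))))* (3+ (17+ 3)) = 69/41165056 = 0.00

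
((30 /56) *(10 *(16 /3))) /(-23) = -200 /161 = -1.24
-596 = -596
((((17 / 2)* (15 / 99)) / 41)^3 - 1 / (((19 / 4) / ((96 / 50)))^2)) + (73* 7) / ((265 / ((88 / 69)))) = 12512170210044947119 / 5449721409523215000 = 2.30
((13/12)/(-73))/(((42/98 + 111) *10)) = -7/525600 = -0.00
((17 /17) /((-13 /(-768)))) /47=768 /611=1.26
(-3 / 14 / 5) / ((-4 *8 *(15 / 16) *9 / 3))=1 / 2100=0.00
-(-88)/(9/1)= 88/9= 9.78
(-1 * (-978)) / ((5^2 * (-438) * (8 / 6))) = -489 / 7300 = -0.07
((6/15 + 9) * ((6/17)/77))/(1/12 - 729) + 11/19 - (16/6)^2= -63947840119/9789598665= -6.53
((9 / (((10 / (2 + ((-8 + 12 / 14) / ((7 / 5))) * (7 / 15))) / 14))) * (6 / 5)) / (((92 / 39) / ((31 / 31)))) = -1404 / 575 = -2.44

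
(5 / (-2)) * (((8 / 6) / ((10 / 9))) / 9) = -1 / 3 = -0.33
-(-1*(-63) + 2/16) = -505/8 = -63.12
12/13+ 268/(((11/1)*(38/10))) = 19928/2717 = 7.33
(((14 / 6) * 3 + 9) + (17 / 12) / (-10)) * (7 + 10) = 32351 / 120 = 269.59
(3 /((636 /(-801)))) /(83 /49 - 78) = 39249 /792668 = 0.05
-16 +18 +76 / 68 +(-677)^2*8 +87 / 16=997326231 / 272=3666640.56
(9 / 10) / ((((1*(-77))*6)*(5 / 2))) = -0.00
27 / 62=0.44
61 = 61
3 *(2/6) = 1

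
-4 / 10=-2 / 5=-0.40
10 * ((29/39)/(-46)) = -145/897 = -0.16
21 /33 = 0.64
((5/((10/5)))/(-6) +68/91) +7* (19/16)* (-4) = -8987/273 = -32.92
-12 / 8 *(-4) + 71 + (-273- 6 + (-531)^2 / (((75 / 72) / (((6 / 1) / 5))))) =40577134 / 125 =324617.07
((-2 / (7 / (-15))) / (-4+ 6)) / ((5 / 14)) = 6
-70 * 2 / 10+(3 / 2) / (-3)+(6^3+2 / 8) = 807 / 4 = 201.75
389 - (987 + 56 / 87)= -52082 / 87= -598.64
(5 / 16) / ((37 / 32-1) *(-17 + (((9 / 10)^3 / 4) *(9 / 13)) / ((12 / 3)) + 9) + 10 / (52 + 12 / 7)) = -19552000 / 66251633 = -0.30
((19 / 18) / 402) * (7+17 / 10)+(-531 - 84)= -614.98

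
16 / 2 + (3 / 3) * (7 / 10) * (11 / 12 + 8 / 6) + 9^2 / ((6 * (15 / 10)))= 743 / 40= 18.58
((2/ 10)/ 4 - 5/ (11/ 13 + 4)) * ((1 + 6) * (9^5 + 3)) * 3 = -6087277/ 5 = -1217455.40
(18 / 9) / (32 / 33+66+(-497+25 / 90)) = -396 / 85091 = -0.00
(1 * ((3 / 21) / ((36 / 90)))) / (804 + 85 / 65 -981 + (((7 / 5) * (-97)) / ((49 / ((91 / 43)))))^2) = -3004625 / 1188688578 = -0.00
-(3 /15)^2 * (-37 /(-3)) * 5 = -37 /15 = -2.47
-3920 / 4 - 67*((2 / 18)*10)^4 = -7099780 / 6561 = -1082.12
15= 15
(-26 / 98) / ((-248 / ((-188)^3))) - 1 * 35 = -10850757 / 1519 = -7143.36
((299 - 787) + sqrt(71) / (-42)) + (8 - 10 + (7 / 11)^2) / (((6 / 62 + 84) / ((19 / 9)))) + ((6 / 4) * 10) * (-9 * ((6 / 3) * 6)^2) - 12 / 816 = -3847181992451 / 193053564 - sqrt(71) / 42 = -19928.26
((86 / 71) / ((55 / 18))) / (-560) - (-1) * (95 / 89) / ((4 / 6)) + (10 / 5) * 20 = 41.60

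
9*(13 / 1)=117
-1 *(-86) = 86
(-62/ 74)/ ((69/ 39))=-403/ 851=-0.47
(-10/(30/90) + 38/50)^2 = 534361/625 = 854.98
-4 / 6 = -0.67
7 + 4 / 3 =25 / 3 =8.33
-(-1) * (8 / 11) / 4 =2 / 11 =0.18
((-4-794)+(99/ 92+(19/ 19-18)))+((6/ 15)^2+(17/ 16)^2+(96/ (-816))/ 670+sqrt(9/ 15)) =-136247064787/ 167660800+sqrt(15)/ 5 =-811.86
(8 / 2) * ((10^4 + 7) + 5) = 40048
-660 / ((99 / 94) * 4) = -470 / 3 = -156.67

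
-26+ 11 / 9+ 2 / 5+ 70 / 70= -1052 / 45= -23.38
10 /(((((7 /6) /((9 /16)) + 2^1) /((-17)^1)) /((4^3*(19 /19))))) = -29376 /11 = -2670.55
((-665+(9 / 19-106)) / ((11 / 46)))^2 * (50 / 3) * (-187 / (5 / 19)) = -25699547904000 / 209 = -122964344038.28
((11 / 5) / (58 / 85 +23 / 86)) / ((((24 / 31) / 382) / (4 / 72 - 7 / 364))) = 809382937 / 19495944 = 41.52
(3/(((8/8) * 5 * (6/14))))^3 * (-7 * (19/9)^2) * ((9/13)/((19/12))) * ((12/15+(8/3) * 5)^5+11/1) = -78143620404241532/3701953125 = -21108754.69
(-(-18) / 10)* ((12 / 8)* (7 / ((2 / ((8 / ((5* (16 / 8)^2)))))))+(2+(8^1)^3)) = 46449 / 50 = 928.98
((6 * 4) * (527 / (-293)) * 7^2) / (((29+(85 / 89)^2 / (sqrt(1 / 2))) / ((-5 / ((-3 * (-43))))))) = 268489107376840 / 94783759058167 - 8444744441000 * sqrt(2) / 94783759058167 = 2.71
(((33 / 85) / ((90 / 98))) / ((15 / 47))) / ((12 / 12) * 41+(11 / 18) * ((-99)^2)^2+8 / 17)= 50666 / 2245394759625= 0.00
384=384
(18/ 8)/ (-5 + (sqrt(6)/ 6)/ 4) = -1080/ 2399 -9 *sqrt(6)/ 2399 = -0.46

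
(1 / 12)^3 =1 / 1728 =0.00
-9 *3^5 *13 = -28431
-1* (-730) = 730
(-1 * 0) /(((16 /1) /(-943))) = 0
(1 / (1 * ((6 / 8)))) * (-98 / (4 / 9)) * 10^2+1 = -29399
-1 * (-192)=192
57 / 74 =0.77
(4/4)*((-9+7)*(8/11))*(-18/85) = 288/935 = 0.31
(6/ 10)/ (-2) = -3/ 10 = -0.30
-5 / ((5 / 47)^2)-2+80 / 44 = -441.98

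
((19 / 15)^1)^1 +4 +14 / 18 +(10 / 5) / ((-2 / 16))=-448 / 45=-9.96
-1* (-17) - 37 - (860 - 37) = -843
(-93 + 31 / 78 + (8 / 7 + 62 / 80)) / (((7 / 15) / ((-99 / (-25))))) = -98037423 / 127400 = -769.52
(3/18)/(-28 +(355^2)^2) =1/95293803582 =0.00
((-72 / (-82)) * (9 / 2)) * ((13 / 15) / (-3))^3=-4394 / 46125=-0.10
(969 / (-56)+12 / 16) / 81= -103 / 504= -0.20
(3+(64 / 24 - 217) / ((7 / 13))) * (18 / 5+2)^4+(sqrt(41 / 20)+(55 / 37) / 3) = -8984268947 / 23125+sqrt(205) / 10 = -388507.50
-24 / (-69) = 8 / 23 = 0.35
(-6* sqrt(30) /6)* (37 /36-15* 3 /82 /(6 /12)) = 103* sqrt(30) /1476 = 0.38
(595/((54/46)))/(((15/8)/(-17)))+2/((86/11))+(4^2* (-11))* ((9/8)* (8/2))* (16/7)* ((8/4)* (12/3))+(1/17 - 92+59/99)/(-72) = -115964252959/6078996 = -19076.22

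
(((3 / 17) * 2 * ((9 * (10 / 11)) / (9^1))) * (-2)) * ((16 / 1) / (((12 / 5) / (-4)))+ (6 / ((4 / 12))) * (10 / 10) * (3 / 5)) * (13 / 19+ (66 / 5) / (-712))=630364 / 93005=6.78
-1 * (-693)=693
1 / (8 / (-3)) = -3 / 8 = -0.38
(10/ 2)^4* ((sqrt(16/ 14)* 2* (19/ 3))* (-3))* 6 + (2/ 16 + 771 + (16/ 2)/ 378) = 1165973/ 1512 - 285000* sqrt(14)/ 7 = -151567.76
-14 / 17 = -0.82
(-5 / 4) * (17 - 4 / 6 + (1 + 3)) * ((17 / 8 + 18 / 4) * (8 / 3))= -16165 / 36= -449.03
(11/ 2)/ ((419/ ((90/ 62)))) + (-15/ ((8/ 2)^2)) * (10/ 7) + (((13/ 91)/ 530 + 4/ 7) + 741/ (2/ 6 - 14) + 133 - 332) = -2007116359079/ 7903027160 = -253.97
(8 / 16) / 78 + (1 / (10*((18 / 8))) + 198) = 198.05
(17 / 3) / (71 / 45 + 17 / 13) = 3315 / 1688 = 1.96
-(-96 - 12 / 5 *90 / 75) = 2472 / 25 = 98.88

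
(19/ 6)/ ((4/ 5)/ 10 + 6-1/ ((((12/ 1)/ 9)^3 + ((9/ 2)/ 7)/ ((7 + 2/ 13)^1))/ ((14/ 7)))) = 13693775/ 22776648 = 0.60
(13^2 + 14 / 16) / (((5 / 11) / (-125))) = -373725 / 8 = -46715.62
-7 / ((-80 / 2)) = 7 / 40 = 0.18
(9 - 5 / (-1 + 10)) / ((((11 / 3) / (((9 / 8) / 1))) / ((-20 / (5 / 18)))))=-2052 / 11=-186.55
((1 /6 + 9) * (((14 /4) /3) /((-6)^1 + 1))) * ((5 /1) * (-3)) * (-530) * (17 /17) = -102025 /6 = -17004.17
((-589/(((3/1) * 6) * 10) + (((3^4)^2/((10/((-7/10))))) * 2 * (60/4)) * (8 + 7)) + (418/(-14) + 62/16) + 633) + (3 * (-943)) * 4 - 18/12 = -547810841/2520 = -217385.25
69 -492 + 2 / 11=-4651 / 11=-422.82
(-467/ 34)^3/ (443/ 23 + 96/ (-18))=-7027481847/ 37771144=-186.05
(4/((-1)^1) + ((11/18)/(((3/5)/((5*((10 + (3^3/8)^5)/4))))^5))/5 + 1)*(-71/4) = -1038739004356035548204929811644498152502022491/676843716479281665301096169472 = -1534680723283085.36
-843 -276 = -1119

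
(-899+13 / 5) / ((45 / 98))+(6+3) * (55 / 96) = -1557603 / 800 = -1947.00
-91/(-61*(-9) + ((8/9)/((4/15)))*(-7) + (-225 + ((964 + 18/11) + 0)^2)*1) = -33033/338589794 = -0.00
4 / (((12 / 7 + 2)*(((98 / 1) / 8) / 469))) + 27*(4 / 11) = 7300 / 143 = 51.05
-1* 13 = -13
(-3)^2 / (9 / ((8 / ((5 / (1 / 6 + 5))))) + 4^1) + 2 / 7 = 9074 / 4417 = 2.05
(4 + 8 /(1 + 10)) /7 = 52 /77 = 0.68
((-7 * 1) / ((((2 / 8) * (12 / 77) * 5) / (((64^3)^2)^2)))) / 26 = -6526552651965996846620.88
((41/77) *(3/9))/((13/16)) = 656/3003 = 0.22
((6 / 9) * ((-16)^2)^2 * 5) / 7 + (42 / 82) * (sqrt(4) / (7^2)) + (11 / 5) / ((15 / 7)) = 223922183 / 7175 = 31208.67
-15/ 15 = -1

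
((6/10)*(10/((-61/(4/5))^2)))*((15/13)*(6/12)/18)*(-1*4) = -32/241865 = -0.00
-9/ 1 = -9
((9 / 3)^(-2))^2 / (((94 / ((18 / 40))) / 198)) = 11 / 940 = 0.01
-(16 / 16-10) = 9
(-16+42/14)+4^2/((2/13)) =91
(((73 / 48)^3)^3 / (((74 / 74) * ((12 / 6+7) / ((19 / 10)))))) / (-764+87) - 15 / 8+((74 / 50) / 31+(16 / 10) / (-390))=-306378279896632940973941 / 166064715188779194777600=-1.84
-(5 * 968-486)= -4354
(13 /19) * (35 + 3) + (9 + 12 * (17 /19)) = 869 /19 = 45.74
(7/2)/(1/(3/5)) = 21/10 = 2.10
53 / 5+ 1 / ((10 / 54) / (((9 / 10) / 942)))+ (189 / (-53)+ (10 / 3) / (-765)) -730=-276124932073 / 381933900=-722.97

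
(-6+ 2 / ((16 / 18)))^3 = -3375 / 64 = -52.73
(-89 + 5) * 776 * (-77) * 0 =0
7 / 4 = 1.75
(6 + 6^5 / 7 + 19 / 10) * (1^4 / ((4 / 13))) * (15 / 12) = 1018069 / 224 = 4544.95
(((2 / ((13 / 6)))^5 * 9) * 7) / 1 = 42.22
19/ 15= 1.27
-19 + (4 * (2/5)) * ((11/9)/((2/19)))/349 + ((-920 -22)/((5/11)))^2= 337250961409/78525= 4294822.81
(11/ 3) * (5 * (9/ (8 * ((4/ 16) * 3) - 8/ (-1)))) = 165/ 14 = 11.79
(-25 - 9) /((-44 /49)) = 833 /22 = 37.86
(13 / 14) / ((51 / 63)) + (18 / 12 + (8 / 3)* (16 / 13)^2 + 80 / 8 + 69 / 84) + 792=195360169 / 241332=809.51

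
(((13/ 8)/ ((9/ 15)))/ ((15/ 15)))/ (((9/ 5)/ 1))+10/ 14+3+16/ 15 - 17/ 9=33239/ 7560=4.40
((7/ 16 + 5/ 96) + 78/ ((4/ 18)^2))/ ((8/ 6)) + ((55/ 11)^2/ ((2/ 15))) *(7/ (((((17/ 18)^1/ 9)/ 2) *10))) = 8021743/ 2176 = 3686.46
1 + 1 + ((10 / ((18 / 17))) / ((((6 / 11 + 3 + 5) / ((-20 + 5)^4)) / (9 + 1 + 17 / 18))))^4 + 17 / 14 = 1229502617153374832820920440946935 / 8744388352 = 140604759036367056450344.70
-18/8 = -9/4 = -2.25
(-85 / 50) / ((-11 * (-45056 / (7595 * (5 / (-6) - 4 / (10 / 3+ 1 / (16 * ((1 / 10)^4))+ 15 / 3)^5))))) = 399626902981268824967 / 18407914229760000000000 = 0.02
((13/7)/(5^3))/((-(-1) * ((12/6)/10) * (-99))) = -13/17325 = -0.00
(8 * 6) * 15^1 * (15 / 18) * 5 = 3000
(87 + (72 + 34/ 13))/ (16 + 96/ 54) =18909/ 2080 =9.09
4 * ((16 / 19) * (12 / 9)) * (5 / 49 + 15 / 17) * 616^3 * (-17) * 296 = -296409135841280 / 57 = -5200160277917.19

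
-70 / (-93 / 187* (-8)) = -6545 / 372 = -17.59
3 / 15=1 / 5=0.20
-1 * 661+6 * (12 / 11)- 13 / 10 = -72133 / 110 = -655.75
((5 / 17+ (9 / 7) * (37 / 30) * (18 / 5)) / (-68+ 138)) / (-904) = -8929 / 94129000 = -0.00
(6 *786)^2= 22240656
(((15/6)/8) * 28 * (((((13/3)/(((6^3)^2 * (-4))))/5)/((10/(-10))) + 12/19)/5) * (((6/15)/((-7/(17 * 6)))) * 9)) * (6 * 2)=-571073639/820800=-695.75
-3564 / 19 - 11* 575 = -6512.58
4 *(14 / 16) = 7 / 2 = 3.50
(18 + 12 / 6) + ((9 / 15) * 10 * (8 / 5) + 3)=163 / 5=32.60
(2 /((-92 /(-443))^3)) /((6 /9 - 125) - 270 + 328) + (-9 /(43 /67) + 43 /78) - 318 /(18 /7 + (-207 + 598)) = -6316733558909647 /357965546446560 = -17.65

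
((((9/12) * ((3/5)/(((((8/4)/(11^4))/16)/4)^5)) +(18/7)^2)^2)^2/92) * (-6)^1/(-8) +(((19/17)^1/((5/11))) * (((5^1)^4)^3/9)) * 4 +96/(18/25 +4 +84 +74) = 124365499351498441921372056128434873510846149220809203732456068303666528699991351680248602806380929340085157459180145526433092/1432722389529375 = 86803626620472092084518710000000000000000000000000000000000000000000000000000000000000000000000000000000000000.00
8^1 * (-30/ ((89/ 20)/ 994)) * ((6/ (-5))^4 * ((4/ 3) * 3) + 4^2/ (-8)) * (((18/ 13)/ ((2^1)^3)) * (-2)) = 3378582144/ 28925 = 116804.91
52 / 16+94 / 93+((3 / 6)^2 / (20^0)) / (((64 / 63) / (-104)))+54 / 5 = -10.53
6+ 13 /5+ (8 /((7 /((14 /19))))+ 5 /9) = 8548 /855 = 10.00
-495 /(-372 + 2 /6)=297 /223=1.33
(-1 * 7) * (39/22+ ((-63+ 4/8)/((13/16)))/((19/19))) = 150451/286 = 526.05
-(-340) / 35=68 / 7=9.71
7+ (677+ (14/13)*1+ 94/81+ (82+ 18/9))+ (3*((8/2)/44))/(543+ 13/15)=72782949665/94494114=770.24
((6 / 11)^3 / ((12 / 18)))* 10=3240 / 1331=2.43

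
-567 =-567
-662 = -662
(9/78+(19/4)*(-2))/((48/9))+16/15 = -1081/1560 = -0.69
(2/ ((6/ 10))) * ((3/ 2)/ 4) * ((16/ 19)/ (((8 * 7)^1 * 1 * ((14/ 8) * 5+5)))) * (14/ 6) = 2/ 627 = 0.00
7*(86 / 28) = 43 / 2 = 21.50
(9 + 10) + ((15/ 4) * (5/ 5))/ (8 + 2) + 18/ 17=2779/ 136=20.43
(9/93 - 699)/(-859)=21666/26629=0.81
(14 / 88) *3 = 21 / 44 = 0.48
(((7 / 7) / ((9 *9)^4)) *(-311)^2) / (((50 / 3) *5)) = 0.00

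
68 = 68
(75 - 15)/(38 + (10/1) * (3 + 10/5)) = 15/22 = 0.68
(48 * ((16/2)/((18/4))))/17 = 256/51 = 5.02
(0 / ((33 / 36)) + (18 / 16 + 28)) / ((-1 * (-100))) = 233 / 800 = 0.29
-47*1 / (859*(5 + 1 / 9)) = -423 / 39514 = -0.01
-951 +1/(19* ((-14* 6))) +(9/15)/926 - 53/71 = -249668355151/262326540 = -951.75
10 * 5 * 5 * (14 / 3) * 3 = 3500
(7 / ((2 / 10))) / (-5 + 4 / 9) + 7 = -28 / 41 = -0.68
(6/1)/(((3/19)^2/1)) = 722/3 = 240.67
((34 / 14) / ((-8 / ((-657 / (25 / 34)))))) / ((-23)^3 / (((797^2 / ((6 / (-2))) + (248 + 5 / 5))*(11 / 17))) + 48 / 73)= 5374175792821 / 14789198550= 363.39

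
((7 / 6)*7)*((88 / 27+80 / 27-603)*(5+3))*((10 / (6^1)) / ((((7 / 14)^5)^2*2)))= -2694952960 / 81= -33271024.20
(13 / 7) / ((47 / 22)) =286 / 329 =0.87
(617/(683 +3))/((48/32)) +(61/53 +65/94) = 12519085/5126478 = 2.44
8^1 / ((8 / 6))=6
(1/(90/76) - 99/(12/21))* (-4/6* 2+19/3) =-31033/36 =-862.03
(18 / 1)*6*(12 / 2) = 648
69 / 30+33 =353 / 10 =35.30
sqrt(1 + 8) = 3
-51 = -51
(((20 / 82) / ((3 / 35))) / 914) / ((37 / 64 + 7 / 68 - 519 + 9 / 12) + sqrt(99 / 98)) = -1751212568000 / 291131160190753689 - 725043200* sqrt(22) / 291131160190753689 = -0.00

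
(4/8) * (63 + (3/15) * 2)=317/10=31.70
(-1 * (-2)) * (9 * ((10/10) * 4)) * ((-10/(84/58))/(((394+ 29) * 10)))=-0.12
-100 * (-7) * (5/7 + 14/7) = 1900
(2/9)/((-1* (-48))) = 1/216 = 0.00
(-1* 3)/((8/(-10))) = 15/4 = 3.75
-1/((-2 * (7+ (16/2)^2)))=1/142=0.01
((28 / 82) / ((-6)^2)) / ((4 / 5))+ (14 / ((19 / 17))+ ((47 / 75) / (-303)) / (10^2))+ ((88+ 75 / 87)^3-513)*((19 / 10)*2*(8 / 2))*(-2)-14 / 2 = -1840646753607830965289 / 86350595895000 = -21315970.49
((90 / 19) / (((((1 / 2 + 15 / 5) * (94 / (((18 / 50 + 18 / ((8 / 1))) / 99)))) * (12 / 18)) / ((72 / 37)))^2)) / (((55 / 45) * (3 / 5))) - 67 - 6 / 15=-6314323139073679 / 93684320062025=-67.40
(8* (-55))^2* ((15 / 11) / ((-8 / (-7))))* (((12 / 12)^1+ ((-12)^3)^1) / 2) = -199468500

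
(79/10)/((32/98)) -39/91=26617/1120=23.77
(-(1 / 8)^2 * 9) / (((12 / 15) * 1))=-45 / 256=-0.18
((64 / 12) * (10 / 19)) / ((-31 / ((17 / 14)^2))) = -11560 / 86583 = -0.13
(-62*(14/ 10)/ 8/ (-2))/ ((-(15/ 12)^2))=-434/ 125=-3.47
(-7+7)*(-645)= 0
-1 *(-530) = 530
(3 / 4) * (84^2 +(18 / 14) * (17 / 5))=741339 / 140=5295.28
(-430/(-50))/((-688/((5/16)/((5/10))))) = -1/128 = -0.01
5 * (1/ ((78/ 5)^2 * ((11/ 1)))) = 0.00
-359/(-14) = 359/14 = 25.64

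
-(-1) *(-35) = -35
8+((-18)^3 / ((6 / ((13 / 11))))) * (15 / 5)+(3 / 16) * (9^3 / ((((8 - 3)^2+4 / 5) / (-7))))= -26300825 / 7568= -3475.27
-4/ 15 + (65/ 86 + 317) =409561/ 1290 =317.49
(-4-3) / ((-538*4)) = 7 / 2152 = 0.00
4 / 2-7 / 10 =13 / 10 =1.30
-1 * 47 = -47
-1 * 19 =-19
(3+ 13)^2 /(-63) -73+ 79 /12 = -17761 /252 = -70.48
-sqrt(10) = -3.16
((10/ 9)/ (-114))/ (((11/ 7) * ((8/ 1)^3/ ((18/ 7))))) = -5/ 160512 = -0.00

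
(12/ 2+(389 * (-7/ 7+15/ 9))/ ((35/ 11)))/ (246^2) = 0.00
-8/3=-2.67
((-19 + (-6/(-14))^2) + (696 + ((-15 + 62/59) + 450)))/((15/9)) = 9655083/14455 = 667.94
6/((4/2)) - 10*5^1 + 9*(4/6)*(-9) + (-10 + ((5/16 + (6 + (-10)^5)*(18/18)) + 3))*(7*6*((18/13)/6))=-100811197/104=-969338.43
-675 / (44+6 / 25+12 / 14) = -118125 / 7892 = -14.97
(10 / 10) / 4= 1 / 4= 0.25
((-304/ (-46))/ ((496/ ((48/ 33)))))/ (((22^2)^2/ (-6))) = -57/ 114829363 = -0.00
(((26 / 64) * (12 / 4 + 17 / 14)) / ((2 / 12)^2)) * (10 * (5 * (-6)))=-517725 / 28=-18490.18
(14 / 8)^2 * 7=343 / 16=21.44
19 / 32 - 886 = -28333 / 32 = -885.41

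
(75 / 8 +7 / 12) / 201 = 239 / 4824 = 0.05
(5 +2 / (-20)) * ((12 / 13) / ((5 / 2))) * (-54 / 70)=-2268 / 1625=-1.40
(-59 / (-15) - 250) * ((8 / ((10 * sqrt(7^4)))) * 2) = -29528 / 3675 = -8.03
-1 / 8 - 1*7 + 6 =-9 / 8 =-1.12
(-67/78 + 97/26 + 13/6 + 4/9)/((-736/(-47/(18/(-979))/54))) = -59034679/167401728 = -0.35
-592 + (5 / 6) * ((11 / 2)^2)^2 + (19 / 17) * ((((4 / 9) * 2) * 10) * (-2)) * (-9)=570181 / 1632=349.38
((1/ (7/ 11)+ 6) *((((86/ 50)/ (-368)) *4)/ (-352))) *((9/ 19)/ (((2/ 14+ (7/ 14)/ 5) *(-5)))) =-20511/ 130750400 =-0.00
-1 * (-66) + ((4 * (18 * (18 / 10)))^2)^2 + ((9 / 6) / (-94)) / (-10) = 66296098335591 / 235000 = 282111056.75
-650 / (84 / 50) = -8125 / 21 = -386.90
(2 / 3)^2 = 4 / 9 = 0.44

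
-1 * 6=-6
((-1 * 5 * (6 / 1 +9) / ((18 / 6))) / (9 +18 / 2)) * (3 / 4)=-25 / 24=-1.04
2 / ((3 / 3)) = 2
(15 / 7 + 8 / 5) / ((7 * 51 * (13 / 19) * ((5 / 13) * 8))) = 2489 / 499800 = 0.00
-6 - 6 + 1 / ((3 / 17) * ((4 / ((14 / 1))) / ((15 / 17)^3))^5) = 2388570453144891215139 / 5388090449900829728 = 443.31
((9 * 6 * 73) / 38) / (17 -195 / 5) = -1971 / 418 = -4.72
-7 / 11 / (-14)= 1 / 22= 0.05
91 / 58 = 1.57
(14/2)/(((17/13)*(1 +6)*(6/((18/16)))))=0.14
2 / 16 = 0.12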